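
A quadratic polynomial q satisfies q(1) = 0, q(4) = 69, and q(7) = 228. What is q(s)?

q(s) = 5s^2 - 2s - 3

Write q(s) = as^2 + bs + c. Substituting each data point gives a linear system:
  a + b + c = 0
  16a + 4b + c = 69
  49a + 7b + c = 228
Solving the system yields a = 5, b = -2, c = -3.
So q(s) = 5s^2 - 2s - 3.
Check: q(1) = 0. ✓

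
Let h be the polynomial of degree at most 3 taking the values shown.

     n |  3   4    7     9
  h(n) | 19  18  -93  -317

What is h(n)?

h(n) = -n^3 + 5n^2 + n - 2

Using the Lagrange interpolation formula with nodes 3, 4, 7, 9:
  L_0(n) = (n - 4)(n - 7)(n - 9) / -24
  L_1(n) = (n - 3)(n - 7)(n - 9) / 15
  L_2(n) = (n - 3)(n - 4)(n - 9) / -24
  L_3(n) = (n - 3)(n - 4)(n - 7) / 60
Then h(n) = 19·L_0(n) + 18·L_1(n) - 93·L_2(n) - 317·L_3(n).
Expanding and collecting terms gives h(n) = -n^3 + 5n^2 + n - 2.
Check: h(7) = -93. ✓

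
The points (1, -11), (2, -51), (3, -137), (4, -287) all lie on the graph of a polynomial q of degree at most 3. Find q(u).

Using the Lagrange interpolation formula with nodes 1, 2, 3, 4:
  L_0(u) = (u - 2)(u - 3)(u - 4) / -6
  L_1(u) = (u - 1)(u - 3)(u - 4) / 2
  L_2(u) = (u - 1)(u - 2)(u - 4) / -2
  L_3(u) = (u - 1)(u - 2)(u - 3) / 6
Then q(u) = -11·L_0(u) - 51·L_1(u) - 137·L_2(u) - 287·L_3(u).
Expanding and collecting terms gives q(u) = -3u^3 - 5u^2 - 4u + 1.
Check: q(1) = -11. ✓

q(u) = -3u^3 - 5u^2 - 4u + 1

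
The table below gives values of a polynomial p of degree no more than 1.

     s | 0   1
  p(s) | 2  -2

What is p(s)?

Using the Lagrange interpolation formula with nodes 0, 1:
  L_0(s) = (s - 1) / -1
  L_1(s) = s / 1
Then p(s) = 2·L_0(s) - 2·L_1(s).
Expanding and collecting terms gives p(s) = -4s + 2.
Check: p(0) = 2. ✓

p(s) = -4s + 2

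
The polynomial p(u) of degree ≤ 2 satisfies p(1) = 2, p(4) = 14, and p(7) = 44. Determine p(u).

Using the Lagrange interpolation formula with nodes 1, 4, 7:
  L_0(u) = (u - 4)(u - 7) / 18
  L_1(u) = (u - 1)(u - 7) / -9
  L_2(u) = (u - 1)(u - 4) / 18
Then p(u) = 2·L_0(u) + 14·L_1(u) + 44·L_2(u).
Expanding and collecting terms gives p(u) = u² - u + 2.
Check: p(7) = 44. ✓

p(u) = u^2 - u + 2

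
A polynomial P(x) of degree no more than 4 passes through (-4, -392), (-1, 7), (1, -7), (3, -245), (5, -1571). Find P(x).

P(x) = -2x^4 - 2x^3 - 2x^2 - 5x + 4

Write P(x) = ax^4 + bx^3 + cx^2 + dx + e. Substituting each data point gives a linear system:
  256a - 64b + 16c - 4d + e = -392
  a - b + c - d + e = 7
  a + b + c + d + e = -7
  81a + 27b + 9c + 3d + e = -245
  625a + 125b + 25c + 5d + e = -1571
Solving the system yields a = -2, b = -2, c = -2, d = -5, e = 4.
So P(x) = -2x⁴ - 2x³ - 2x² - 5x + 4.
Check: P(-4) = -392. ✓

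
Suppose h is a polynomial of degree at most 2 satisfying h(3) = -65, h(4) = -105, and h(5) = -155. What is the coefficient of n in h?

Write h(n) = an^2 + bn + c. Substituting each data point gives a linear system:
  9a + 3b + c = -65
  16a + 4b + c = -105
  25a + 5b + c = -155
Solving the system yields a = -5, b = -5, c = -5.
So h(n) = -5n^2 - 5n - 5.
The coefficient of n is -5.

-5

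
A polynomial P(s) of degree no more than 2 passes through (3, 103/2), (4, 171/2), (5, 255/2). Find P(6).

355/2

Forward differences of the values at s = 3, 4, 5:
  P  : 103/2  171/2  255/2
  Δ  : 34  42
  Δ^2: 8
The second differences are constant, confirming degree 2.
Interpolating (Newton forward form) and evaluating at s = 6 gives P(6) = 355/2.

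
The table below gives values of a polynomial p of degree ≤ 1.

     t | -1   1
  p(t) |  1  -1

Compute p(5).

-5

Using the Lagrange interpolation formula with nodes -1, 1:
  L_0(t) = (t - 1) / -2
  L_1(t) = (t + 1) / 2
Then p(t) = 1·L_0(t) - 1·L_1(t).
Expanding and collecting terms gives p(t) = -t.
Evaluating at t = 5: p(5) = -5.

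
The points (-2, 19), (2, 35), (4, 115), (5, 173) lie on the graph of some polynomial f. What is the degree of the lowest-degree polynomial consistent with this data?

Divided differences on the nodes -2, 2, 4, 5:
  order 0: 19  35  115  173
  order 1: 4  40  58
  order 2: 6  6
  order 3: 0
The order-2 divided differences are all 6 (nonzero) and every higher order vanishes, so the data lies on a polynomial of degree exactly 2.

2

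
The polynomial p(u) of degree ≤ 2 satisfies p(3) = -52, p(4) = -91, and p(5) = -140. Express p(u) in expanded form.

Write p(u) = au^2 + bu + c. Substituting each data point gives a linear system:
  9a + 3b + c = -52
  16a + 4b + c = -91
  25a + 5b + c = -140
Solving the system yields a = -5, b = -4, c = 5.
So p(u) = -5u^2 - 4u + 5.
Check: p(3) = -52. ✓

p(u) = -5u^2 - 4u + 5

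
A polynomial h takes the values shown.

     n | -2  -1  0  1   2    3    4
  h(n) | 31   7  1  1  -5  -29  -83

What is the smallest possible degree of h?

Forward differences of the values at n = -2, -1, 0, 1, 2, 3, 4:
  h  : 31  7  1  1  -5  -29  -83
  Δ  : -24  -6  0  -6  -24  -54
  Δ^2: 18  6  -6  -18  -30
  Δ^3: -12  -12  -12  -12
  Δ^4: 0  0  0
  Δ^5: 0  0
  Δ^6: 0
The third differences are constant (-12) and nonzero, while all higher differences vanish, so the minimal degree is 3.

3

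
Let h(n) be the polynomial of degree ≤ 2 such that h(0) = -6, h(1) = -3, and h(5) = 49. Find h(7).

99

Using the Lagrange interpolation formula with nodes 0, 1, 5:
  L_0(n) = (n - 1)(n - 5) / 5
  L_1(n) = n(n - 5) / -4
  L_2(n) = n(n - 1) / 20
Then h(n) = -6·L_0(n) - 3·L_1(n) + 49·L_2(n).
Expanding and collecting terms gives h(n) = 2n^2 + n - 6.
Evaluating at n = 7: h(7) = 99.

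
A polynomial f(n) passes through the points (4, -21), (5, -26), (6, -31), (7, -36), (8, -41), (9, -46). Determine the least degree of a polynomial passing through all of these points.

Forward differences of the values at n = 4, 5, 6, 7, 8, 9:
  f  : -21  -26  -31  -36  -41  -46
  Δ  : -5  -5  -5  -5  -5
  Δ^2: 0  0  0  0
  Δ^3: 0  0  0
  Δ^4: 0  0
  Δ^5: 0
The first differences are constant (-5) and nonzero, while all higher differences vanish, so the minimal degree is 1.

1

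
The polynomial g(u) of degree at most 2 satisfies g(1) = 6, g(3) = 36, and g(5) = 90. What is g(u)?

Write g(u) = au^2 + bu + c. Substituting each data point gives a linear system:
  a + b + c = 6
  9a + 3b + c = 36
  25a + 5b + c = 90
Solving the system yields a = 3, b = 3, c = 0.
So g(u) = 3u^2 + 3u.
Check: g(1) = 6. ✓

g(u) = 3u^2 + 3u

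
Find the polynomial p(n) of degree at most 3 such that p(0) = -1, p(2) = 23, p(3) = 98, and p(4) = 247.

Write p(n) = an^3 + bn^2 + cn + d. Substituting each data point gives a linear system:
  d = -1
  8a + 4b + 2c + d = 23
  27a + 9b + 3c + d = 98
  64a + 16b + 4c + d = 247
Solving the system yields a = 4, b = 1, c = -6, d = -1.
So p(n) = 4n³ + n² - 6n - 1.
Check: p(4) = 247. ✓

p(n) = 4n^3 + n^2 - 6n - 1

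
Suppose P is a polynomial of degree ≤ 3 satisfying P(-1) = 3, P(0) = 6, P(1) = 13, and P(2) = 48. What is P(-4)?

Forward differences of the values at u = -1, 0, 1, 2:
  P  : 3  6  13  48
  Δ  : 3  7  35
  Δ^2: 4  28
  Δ^3: 24
The third differences are constant, confirming degree 3.
Interpolating (Newton forward form) and evaluating at u = -4 gives P(-4) = -222.

-222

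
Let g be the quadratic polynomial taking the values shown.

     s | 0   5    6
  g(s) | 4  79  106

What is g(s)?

Using the Lagrange interpolation formula with nodes 0, 5, 6:
  L_0(s) = (s - 5)(s - 6) / 30
  L_1(s) = s(s - 6) / -5
  L_2(s) = s(s - 5) / 6
Then g(s) = 4·L_0(s) + 79·L_1(s) + 106·L_2(s).
Expanding and collecting terms gives g(s) = 2s² + 5s + 4.
Check: g(0) = 4. ✓

g(s) = 2s^2 + 5s + 4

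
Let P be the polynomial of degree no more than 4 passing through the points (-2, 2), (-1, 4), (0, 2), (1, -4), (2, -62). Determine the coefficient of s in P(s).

Write P(s) = as^4 + bs^3 + cs^2 + ds + e. Substituting each data point gives a linear system:
  16a - 8b + 4c - 2d + e = 2
  a - b + c - d + e = 4
  e = 2
  a + b + c + d + e = -4
  16a + 8b + 4c + 2d + e = -62
Solving the system yields a = -2, b = -4, c = 0, d = 0, e = 2.
So P(s) = -2s^4 - 4s^3 + 2.
The coefficient of s is 0.

0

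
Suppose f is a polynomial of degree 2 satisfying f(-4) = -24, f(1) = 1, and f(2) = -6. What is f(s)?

f(s) = -2s^2 - s + 4

Write f(s) = as^2 + bs + c. Substituting each data point gives a linear system:
  16a - 4b + c = -24
  a + b + c = 1
  4a + 2b + c = -6
Solving the system yields a = -2, b = -1, c = 4.
So f(s) = -2s² - s + 4.
Check: f(1) = 1. ✓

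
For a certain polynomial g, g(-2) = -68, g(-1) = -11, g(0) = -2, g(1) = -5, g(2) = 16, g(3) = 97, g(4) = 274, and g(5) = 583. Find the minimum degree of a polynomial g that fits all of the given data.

Forward differences of the values at x = -2, -1, 0, 1, 2, 3, 4, 5:
  g  : -68  -11  -2  -5  16  97  274  583
  Δ  : 57  9  -3  21  81  177  309
  Δ^2: -48  -12  24  60  96  132
  Δ^3: 36  36  36  36  36
  Δ^4: 0  0  0  0
  Δ^5: 0  0  0
  Δ^6: 0  0
  Δ^7: 0
The third differences are constant (36) and nonzero, while all higher differences vanish, so the minimal degree is 3.

3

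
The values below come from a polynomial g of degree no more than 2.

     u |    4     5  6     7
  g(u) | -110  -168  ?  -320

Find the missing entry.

On equispaced nodes a degree-2 polynomial has vanishing third forward difference, so
  - g(4) + 3·g(5) - 3·g(6) + g(7) = 0.
Substituting the known values and solving for g(6):
  -3·g(6) = 714
  g(6) = -238.

-238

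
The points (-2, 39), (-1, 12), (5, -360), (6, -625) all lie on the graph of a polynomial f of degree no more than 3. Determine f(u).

f(u) = -3u^3 + u^2 - 3u + 5

Write f(u) = au^3 + bu^2 + cu + d. Substituting each data point gives a linear system:
  -8a + 4b - 2c + d = 39
  -a + b - c + d = 12
  125a + 25b + 5c + d = -360
  216a + 36b + 6c + d = -625
Solving the system yields a = -3, b = 1, c = -3, d = 5.
So f(u) = -3u³ + u² - 3u + 5.
Check: f(6) = -625. ✓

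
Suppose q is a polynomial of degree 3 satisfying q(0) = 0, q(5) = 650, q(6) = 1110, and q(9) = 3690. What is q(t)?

Using the Lagrange interpolation formula with nodes 0, 5, 6, 9:
  L_0(t) = (t - 5)(t - 6)(t - 9) / -270
  L_1(t) = t(t - 6)(t - 9) / 20
  L_2(t) = t(t - 5)(t - 9) / -18
  L_3(t) = t(t - 5)(t - 6) / 108
Then q(t) = 0·L_0(t) + 650·L_1(t) + 1110·L_2(t) + 3690·L_3(t).
Expanding and collecting terms gives q(t) = 5t^3 + 5t.
Check: q(5) = 650. ✓

q(t) = 5t^3 + 5t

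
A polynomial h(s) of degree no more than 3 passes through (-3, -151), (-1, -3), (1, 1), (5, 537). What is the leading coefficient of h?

5

Write h(s) = as^3 + bs^2 + cs + d. Substituting each data point gives a linear system:
  -27a + 9b - 3c + d = -151
  -a + b - c + d = -3
  a + b + c + d = 1
  125a + 25b + 5c + d = 537
Solving the system yields a = 5, b = -3, c = -3, d = 2.
So h(s) = 5s^3 - 3s^2 - 3s + 2.
The leading coefficient is 5.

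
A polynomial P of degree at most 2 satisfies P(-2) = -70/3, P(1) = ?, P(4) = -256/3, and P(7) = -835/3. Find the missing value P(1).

-1/3

On equispaced nodes a degree-2 polynomial has vanishing third forward difference, so
  - P(-2) + 3·P(1) - 3·P(4) + P(7) = 0.
Substituting the known values and solving for P(1):
  3·P(1) = -1
  P(1) = -1/3.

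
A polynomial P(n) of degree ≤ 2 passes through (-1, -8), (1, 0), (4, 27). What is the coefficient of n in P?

Write P(n) = an^2 + bn + c. Substituting each data point gives a linear system:
  a - b + c = -8
  a + b + c = 0
  16a + 4b + c = 27
Solving the system yields a = 1, b = 4, c = -5.
So P(n) = n² + 4n - 5.
The coefficient of n is 4.

4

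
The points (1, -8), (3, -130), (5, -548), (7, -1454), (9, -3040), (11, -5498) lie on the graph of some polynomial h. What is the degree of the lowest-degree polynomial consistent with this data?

Forward differences of the values at s = 1, 3, 5, 7, 9, 11:
  h  : -8  -130  -548  -1454  -3040  -5498
  Δ  : -122  -418  -906  -1586  -2458
  Δ^2: -296  -488  -680  -872
  Δ^3: -192  -192  -192
  Δ^4: 0  0
  Δ^5: 0
The third differences are constant (-192) and nonzero, while all higher differences vanish, so the minimal degree is 3.

3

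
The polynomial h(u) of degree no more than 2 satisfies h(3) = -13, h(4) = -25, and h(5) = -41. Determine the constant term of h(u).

Write h(u) = au^2 + bu + c. Substituting each data point gives a linear system:
  9a + 3b + c = -13
  16a + 4b + c = -25
  25a + 5b + c = -41
Solving the system yields a = -2, b = 2, c = -1.
So h(u) = -2u^2 + 2u - 1.
The constant term is -1.

-1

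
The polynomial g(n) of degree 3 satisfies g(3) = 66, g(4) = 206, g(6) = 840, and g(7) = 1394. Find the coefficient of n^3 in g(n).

Write g(n) = an^3 + bn^2 + cn + d. Substituting each data point gives a linear system:
  27a + 9b + 3c + d = 66
  64a + 16b + 4c + d = 206
  216a + 36b + 6c + d = 840
  343a + 49b + 7c + d = 1394
Solving the system yields a = 5, b = -6, c = -3, d = -6.
So g(n) = 5n^3 - 6n^2 - 3n - 6.
The leading coefficient is 5.

5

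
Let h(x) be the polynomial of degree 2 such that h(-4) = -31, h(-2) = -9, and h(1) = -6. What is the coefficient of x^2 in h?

-2

Write h(x) = ax^2 + bx + c. Substituting each data point gives a linear system:
  16a - 4b + c = -31
  4a - 2b + c = -9
  a + b + c = -6
Solving the system yields a = -2, b = -1, c = -3.
So h(x) = -2x^2 - x - 3.
The leading coefficient is -2.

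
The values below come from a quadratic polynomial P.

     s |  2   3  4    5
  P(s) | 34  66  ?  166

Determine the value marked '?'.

110

On equispaced nodes a degree-2 polynomial has vanishing third forward difference, so
  - P(2) + 3·P(3) - 3·P(4) + P(5) = 0.
Substituting the known values and solving for P(4):
  -3·P(4) = -330
  P(4) = 110.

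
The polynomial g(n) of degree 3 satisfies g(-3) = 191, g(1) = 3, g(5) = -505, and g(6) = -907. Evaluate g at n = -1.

Write g(n) = an^3 + bn^2 + cn + d. Substituting each data point gives a linear system:
  -27a + 9b - 3c + d = 191
  a + b + c + d = 3
  125a + 25b + 5c + d = -505
  216a + 36b + 6c + d = -907
Solving the system yields a = -5, b = 5, c = -2, d = 5.
So g(n) = -5n^3 + 5n^2 - 2n + 5.
Then g(-1) = 17.

17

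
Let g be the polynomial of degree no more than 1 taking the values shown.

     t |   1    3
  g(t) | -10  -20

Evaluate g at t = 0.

-5

Using the Lagrange interpolation formula with nodes 1, 3:
  L_0(t) = (t - 3) / -2
  L_1(t) = (t - 1) / 2
Then g(t) = -10·L_0(t) - 20·L_1(t).
Expanding and collecting terms gives g(t) = -5t - 5.
Evaluating at t = 0: g(0) = -5.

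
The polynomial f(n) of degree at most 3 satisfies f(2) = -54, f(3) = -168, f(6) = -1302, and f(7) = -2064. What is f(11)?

-7992

Using the Lagrange interpolation formula with nodes 2, 3, 6, 7:
  L_0(n) = (n - 3)(n - 6)(n - 7) / -20
  L_1(n) = (n - 2)(n - 6)(n - 7) / 12
  L_2(n) = (n - 2)(n - 3)(n - 7) / -12
  L_3(n) = (n - 2)(n - 3)(n - 6) / 20
Then f(n) = -54·L_0(n) - 168·L_1(n) - 1302·L_2(n) - 2064·L_3(n).
Expanding and collecting terms gives f(n) = -6n^3 - 6.
Evaluating at n = 11: f(11) = -7992.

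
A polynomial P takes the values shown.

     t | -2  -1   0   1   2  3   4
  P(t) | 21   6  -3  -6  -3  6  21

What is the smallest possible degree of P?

2

Forward differences of the values at t = -2, -1, 0, 1, 2, 3, 4:
  P  : 21  6  -3  -6  -3  6  21
  Δ  : -15  -9  -3  3  9  15
  Δ^2: 6  6  6  6  6
  Δ^3: 0  0  0  0
  Δ^4: 0  0  0
  Δ^5: 0  0
  Δ^6: 0
The second differences are constant (6) and nonzero, while all higher differences vanish, so the minimal degree is 2.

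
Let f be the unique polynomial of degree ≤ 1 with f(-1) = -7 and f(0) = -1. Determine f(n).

f(n) = 6n - 1

Write f(n) = an + b. Substituting each data point gives a linear system:
  -a + b = -7
  b = -1
Solving the system yields a = 6, b = -1.
So f(n) = 6n - 1.
Check: f(-1) = -7. ✓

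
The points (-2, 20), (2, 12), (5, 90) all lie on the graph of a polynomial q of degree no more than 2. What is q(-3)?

Using the Lagrange interpolation formula with nodes -2, 2, 5:
  L_0(t) = (t - 2)(t - 5) / 28
  L_1(t) = (t + 2)(t - 5) / -12
  L_2(t) = (t + 2)(t - 2) / 21
Then q(t) = 20·L_0(t) + 12·L_1(t) + 90·L_2(t).
Expanding and collecting terms gives q(t) = 4t² - 2t.
Evaluating at t = -3: q(-3) = 42.

42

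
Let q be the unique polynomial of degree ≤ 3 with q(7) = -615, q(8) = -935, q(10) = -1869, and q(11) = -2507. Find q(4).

-99

Write q(x) = ax^3 + bx^2 + cx + d. Substituting each data point gives a linear system:
  343a + 49b + 7c + d = -615
  512a + 64b + 8c + d = -935
  1000a + 100b + 10c + d = -1869
  1331a + 121b + 11c + d = -2507
Solving the system yields a = -2, b = 1, c = 3, d = 1.
So q(x) = -2x³ + x² + 3x + 1.
Then q(4) = -99.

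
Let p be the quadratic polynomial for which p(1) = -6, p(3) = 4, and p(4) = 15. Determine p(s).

p(s) = 2s^2 - 3s - 5

Using the Lagrange interpolation formula with nodes 1, 3, 4:
  L_0(s) = (s - 3)(s - 4) / 6
  L_1(s) = (s - 1)(s - 4) / -2
  L_2(s) = (s - 1)(s - 3) / 3
Then p(s) = -6·L_0(s) + 4·L_1(s) + 15·L_2(s).
Expanding and collecting terms gives p(s) = 2s^2 - 3s - 5.
Check: p(4) = 15. ✓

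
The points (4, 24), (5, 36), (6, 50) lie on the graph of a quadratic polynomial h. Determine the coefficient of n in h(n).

Write h(n) = an^2 + bn + c. Substituting each data point gives a linear system:
  16a + 4b + c = 24
  25a + 5b + c = 36
  36a + 6b + c = 50
Solving the system yields a = 1, b = 3, c = -4.
So h(n) = n^2 + 3n - 4.
The coefficient of n is 3.

3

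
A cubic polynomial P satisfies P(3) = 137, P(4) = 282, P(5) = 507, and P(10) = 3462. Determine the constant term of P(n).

2

Write P(n) = an^3 + bn^2 + cn + d. Substituting each data point gives a linear system:
  27a + 9b + 3c + d = 137
  64a + 16b + 4c + d = 282
  125a + 25b + 5c + d = 507
  1000a + 100b + 10c + d = 3462
Solving the system yields a = 3, b = 4, c = 6, d = 2.
So P(n) = 3n³ + 4n² + 6n + 2.
The constant term is 2.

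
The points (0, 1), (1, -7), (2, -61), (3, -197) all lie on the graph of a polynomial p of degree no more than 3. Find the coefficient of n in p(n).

Write p(n) = an^3 + bn^2 + cn + d. Substituting each data point gives a linear system:
  d = 1
  a + b + c + d = -7
  8a + 4b + 2c + d = -61
  27a + 9b + 3c + d = -197
Solving the system yields a = -6, b = -5, c = 3, d = 1.
So p(n) = -6n^3 - 5n^2 + 3n + 1.
The coefficient of n is 3.

3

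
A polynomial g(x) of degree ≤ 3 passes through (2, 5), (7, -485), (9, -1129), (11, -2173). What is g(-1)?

Using the Lagrange interpolation formula with nodes 2, 7, 9, 11:
  L_0(x) = (x - 7)(x - 9)(x - 11) / -315
  L_1(x) = (x - 2)(x - 9)(x - 11) / 40
  L_2(x) = (x - 2)(x - 7)(x - 11) / -28
  L_3(x) = (x - 2)(x - 7)(x - 9) / 72
Then g(x) = 5·L_0(x) - 485·L_1(x) - 1129·L_2(x) - 2173·L_3(x).
Expanding and collecting terms gives g(x) = -2x³ + 4x² + 5.
Evaluating at x = -1: g(-1) = 11.

11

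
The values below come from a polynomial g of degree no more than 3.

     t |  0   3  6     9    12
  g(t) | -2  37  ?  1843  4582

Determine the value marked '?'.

490

The 4 known points determine the degree-3 polynomial uniquely.
Write g(t) = at^3 + bt^2 + ct + d. Substituting each data point gives a linear system:
  d = -2
  27a + 9b + 3c + d = 37
  729a + 81b + 9c + d = 1843
  1728a + 144b + 12c + d = 4582
Solving the system yields a = 3, b = -4, c = -2, d = -2.
So g(t) = 3t³ - 4t² - 2t - 2.
Then g(6) = 490.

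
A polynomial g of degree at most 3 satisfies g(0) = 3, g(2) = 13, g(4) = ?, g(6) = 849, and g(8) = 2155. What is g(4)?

The 4 known points determine the degree-3 polynomial uniquely.
Write g(x) = ax^3 + bx^2 + cx + d. Substituting each data point gives a linear system:
  d = 3
  8a + 4b + 2c + d = 13
  216a + 36b + 6c + d = 849
  512a + 64b + 8c + d = 2155
Solving the system yields a = 5, b = -6, c = -3, d = 3.
So g(x) = 5x³ - 6x² - 3x + 3.
Then g(4) = 215.

215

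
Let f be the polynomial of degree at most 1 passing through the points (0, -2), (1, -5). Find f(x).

f(x) = -3x - 2

Write f(x) = ax + b. Substituting each data point gives a linear system:
  b = -2
  a + b = -5
Solving the system yields a = -3, b = -2.
So f(x) = -3x - 2.
Check: f(1) = -5. ✓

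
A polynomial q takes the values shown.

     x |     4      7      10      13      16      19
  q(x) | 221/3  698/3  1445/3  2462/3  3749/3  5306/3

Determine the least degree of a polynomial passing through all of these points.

2

Forward differences of the values at x = 4, 7, 10, 13, 16, 19:
  q  : 221/3  698/3  1445/3  2462/3  3749/3  5306/3
  Δ  : 159  249  339  429  519
  Δ^2: 90  90  90  90
  Δ^3: 0  0  0
  Δ^4: 0  0
  Δ^5: 0
The second differences are constant (90) and nonzero, while all higher differences vanish, so the minimal degree is 2.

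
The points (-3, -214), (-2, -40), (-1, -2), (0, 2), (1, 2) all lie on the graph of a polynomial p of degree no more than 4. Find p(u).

Write p(u) = au^4 + bu^3 + cu^2 + du + e. Substituting each data point gives a linear system:
  81a - 27b + 9c - 3d + e = -214
  16a - 8b + 4c - 2d + e = -40
  a - b + c - d + e = -2
  e = 2
  a + b + c + d + e = 2
Solving the system yields a = -3, b = -1, c = 1, d = 3, e = 2.
So p(u) = -3u^4 - u^3 + u^2 + 3u + 2.
Check: p(0) = 2. ✓

p(u) = -3u^4 - u^3 + u^2 + 3u + 2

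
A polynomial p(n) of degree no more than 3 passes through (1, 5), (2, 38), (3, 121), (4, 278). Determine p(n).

Write p(n) = an^3 + bn^2 + cn + d. Substituting each data point gives a linear system:
  a + b + c + d = 5
  8a + 4b + 2c + d = 38
  27a + 9b + 3c + d = 121
  64a + 16b + 4c + d = 278
Solving the system yields a = 4, b = 1, c = 2, d = -2.
So p(n) = 4n^3 + n^2 + 2n - 2.
Check: p(2) = 38. ✓

p(n) = 4n^3 + n^2 + 2n - 2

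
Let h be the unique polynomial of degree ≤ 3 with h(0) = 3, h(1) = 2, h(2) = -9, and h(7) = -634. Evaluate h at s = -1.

Write h(s) = as^3 + bs^2 + cs + d. Substituting each data point gives a linear system:
  d = 3
  a + b + c + d = 2
  8a + 4b + 2c + d = -9
  343a + 49b + 7c + d = -634
Solving the system yields a = -2, b = 1, c = 0, d = 3.
So h(s) = -2s^3 + s^2 + 3.
Then h(-1) = 6.

6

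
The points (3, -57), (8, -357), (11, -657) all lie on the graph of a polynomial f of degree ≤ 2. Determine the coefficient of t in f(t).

-5

Write f(t) = at^2 + bt + c. Substituting each data point gives a linear system:
  9a + 3b + c = -57
  64a + 8b + c = -357
  121a + 11b + c = -657
Solving the system yields a = -5, b = -5, c = 3.
So f(t) = -5t^2 - 5t + 3.
The coefficient of t is -5.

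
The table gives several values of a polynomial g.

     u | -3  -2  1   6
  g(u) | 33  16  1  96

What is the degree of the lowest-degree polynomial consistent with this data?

Divided differences on the nodes -3, -2, 1, 6:
  order 0: 33  16  1  96
  order 1: -17  -5  19
  order 2: 3  3
  order 3: 0
The order-2 divided differences are all 3 (nonzero) and every higher order vanishes, so the data lies on a polynomial of degree exactly 2.

2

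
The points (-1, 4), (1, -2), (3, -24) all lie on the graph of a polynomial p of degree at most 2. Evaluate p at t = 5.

-62

Write p(t) = at^2 + bt + c. Substituting each data point gives a linear system:
  a - b + c = 4
  a + b + c = -2
  9a + 3b + c = -24
Solving the system yields a = -2, b = -3, c = 3.
So p(t) = -2t² - 3t + 3.
Then p(5) = -62.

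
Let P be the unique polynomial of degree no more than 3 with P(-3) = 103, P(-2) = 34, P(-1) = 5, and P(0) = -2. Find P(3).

-71

Forward differences of the values at n = -3, -2, -1, 0:
  P  : 103  34  5  -2
  Δ  : -69  -29  -7
  Δ^2: 40  22
  Δ^3: -18
The third differences are constant, confirming degree 3.
Interpolating (Newton forward form) and evaluating at n = 3 gives P(3) = -71.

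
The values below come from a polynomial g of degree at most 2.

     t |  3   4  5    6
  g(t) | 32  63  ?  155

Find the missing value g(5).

The 3 known points determine the degree-2 polynomial uniquely.
Write g(t) = at^2 + bt + c. Substituting each data point gives a linear system:
  9a + 3b + c = 32
  16a + 4b + c = 63
  36a + 6b + c = 155
Solving the system yields a = 5, b = -4, c = -1.
So g(t) = 5t^2 - 4t - 1.
Then g(5) = 104.

104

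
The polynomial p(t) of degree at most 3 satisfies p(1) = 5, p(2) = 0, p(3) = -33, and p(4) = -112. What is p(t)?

Using the Lagrange interpolation formula with nodes 1, 2, 3, 4:
  L_0(t) = (t - 2)(t - 3)(t - 4) / -6
  L_1(t) = (t - 1)(t - 3)(t - 4) / 2
  L_2(t) = (t - 1)(t - 2)(t - 4) / -2
  L_3(t) = (t - 1)(t - 2)(t - 3) / 6
Then p(t) = 5·L_0(t) + 0·L_1(t) - 33·L_2(t) - 112·L_3(t).
Expanding and collecting terms gives p(t) = -3t^3 + 4t^2 + 4t.
Check: p(1) = 5. ✓

p(t) = -3t^3 + 4t^2 + 4t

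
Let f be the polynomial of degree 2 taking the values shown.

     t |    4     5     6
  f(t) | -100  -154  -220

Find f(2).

-28

Write f(t) = at^2 + bt + c. Substituting each data point gives a linear system:
  16a + 4b + c = -100
  25a + 5b + c = -154
  36a + 6b + c = -220
Solving the system yields a = -6, b = 0, c = -4.
So f(t) = -6t^2 - 4.
Then f(2) = -28.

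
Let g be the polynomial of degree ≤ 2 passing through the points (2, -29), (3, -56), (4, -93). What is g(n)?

g(n) = -5n^2 - 2n - 5

Write g(n) = an^2 + bn + c. Substituting each data point gives a linear system:
  4a + 2b + c = -29
  9a + 3b + c = -56
  16a + 4b + c = -93
Solving the system yields a = -5, b = -2, c = -5.
So g(n) = -5n^2 - 2n - 5.
Check: g(3) = -56. ✓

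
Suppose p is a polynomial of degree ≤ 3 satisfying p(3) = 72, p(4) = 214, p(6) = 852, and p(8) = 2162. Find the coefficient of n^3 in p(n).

Write p(n) = an^3 + bn^2 + cn + d. Substituting each data point gives a linear system:
  27a + 9b + 3c + d = 72
  64a + 16b + 4c + d = 214
  216a + 36b + 6c + d = 852
  512a + 64b + 8c + d = 2162
Solving the system yields a = 5, b = -6, c = -1, d = -6.
So p(n) = 5n³ - 6n² - n - 6.
The leading coefficient is 5.

5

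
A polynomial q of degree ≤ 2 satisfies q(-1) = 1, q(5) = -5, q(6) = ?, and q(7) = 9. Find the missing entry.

1

The 3 known points determine the degree-2 polynomial uniquely.
Write q(s) = as^2 + bs + c. Substituting each data point gives a linear system:
  a - b + c = 1
  25a + 5b + c = -5
  49a + 7b + c = 9
Solving the system yields a = 1, b = -5, c = -5.
So q(s) = s² - 5s - 5.
Then q(6) = 1.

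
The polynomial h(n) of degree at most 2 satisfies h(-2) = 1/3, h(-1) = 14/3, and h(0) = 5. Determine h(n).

h(n) = -2n^2 - (5/3)n + 5

Write h(n) = an^2 + bn + c. Substituting each data point gives a linear system:
  4a - 2b + c = 1/3
  a - b + c = 14/3
  c = 5
Solving the system yields a = -2, b = -5/3, c = 5.
So h(n) = -2n^2 - (5/3)n + 5.
Check: h(-2) = 1/3. ✓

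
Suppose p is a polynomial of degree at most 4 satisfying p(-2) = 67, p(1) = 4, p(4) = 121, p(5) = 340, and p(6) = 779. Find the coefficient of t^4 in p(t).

Write p(t) = at^4 + bt^3 + ct^2 + dt + e. Substituting each data point gives a linear system:
  16a - 8b + 4c - 2d + e = 67
  a + b + c + d + e = 4
  256a + 64b + 16c + 4d + e = 121
  625a + 125b + 25c + 5d + e = 340
  1296a + 216b + 36c + 6d + e = 779
Solving the system yields a = 1, b = -3, c = 4, d = -3, e = 5.
So p(t) = t^4 - 3t^3 + 4t^2 - 3t + 5.
The leading coefficient is 1.

1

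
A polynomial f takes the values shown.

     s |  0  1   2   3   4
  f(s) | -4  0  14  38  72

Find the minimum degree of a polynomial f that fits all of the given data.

Forward differences of the values at s = 0, 1, 2, 3, 4:
  f  : -4  0  14  38  72
  Δ  : 4  14  24  34
  Δ^2: 10  10  10
  Δ^3: 0  0
  Δ^4: 0
The second differences are constant (10) and nonzero, while all higher differences vanish, so the minimal degree is 2.

2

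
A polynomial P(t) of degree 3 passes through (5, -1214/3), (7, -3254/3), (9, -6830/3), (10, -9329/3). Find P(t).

Write P(t) = at^3 + bt^2 + ct + d. Substituting each data point gives a linear system:
  125a + 25b + 5c + d = -1214/3
  343a + 49b + 7c + d = -3254/3
  729a + 81b + 9c + d = -6830/3
  1000a + 100b + 10c + d = -9329/3
Solving the system yields a = -3, b = -1, c = -1, d = 1/3.
So P(t) = -3t³ - t² - t + 1/3.
Check: P(9) = -6830/3. ✓

P(t) = -3t^3 - t^2 - t + 1/3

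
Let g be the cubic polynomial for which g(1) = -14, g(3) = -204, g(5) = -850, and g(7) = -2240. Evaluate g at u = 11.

-8404

Using the Lagrange interpolation formula with nodes 1, 3, 5, 7:
  L_0(u) = (u - 3)(u - 5)(u - 7) / -48
  L_1(u) = (u - 1)(u - 5)(u - 7) / 16
  L_2(u) = (u - 1)(u - 3)(u - 7) / -16
  L_3(u) = (u - 1)(u - 3)(u - 5) / 48
Then g(u) = -14·L_0(u) - 204·L_1(u) - 850·L_2(u) - 2240·L_3(u).
Expanding and collecting terms gives g(u) = -6u³ - 3u² - 5u.
Evaluating at u = 11: g(11) = -8404.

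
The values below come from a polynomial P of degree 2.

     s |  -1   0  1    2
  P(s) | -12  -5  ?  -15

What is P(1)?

-6

On equispaced nodes a degree-2 polynomial has vanishing third forward difference, so
  - P(-1) + 3·P(0) - 3·P(1) + P(2) = 0.
Substituting the known values and solving for P(1):
  -3·P(1) = 18
  P(1) = -6.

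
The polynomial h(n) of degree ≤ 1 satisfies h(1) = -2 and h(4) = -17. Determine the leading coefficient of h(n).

Write h(n) = an + b. Substituting each data point gives a linear system:
  a + b = -2
  4a + b = -17
Solving the system yields a = -5, b = 3.
So h(n) = -5n + 3.
The leading coefficient is -5.

-5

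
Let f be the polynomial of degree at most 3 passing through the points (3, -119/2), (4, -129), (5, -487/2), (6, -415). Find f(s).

f(s) = -2s^3 + (3/2)s^2 - 6s - 1

Using the Lagrange interpolation formula with nodes 3, 4, 5, 6:
  L_0(s) = (s - 4)(s - 5)(s - 6) / -6
  L_1(s) = (s - 3)(s - 5)(s - 6) / 2
  L_2(s) = (s - 3)(s - 4)(s - 6) / -2
  L_3(s) = (s - 3)(s - 4)(s - 5) / 6
Then f(s) = -119/2·L_0(s) - 129·L_1(s) - 487/2·L_2(s) - 415·L_3(s).
Expanding and collecting terms gives f(s) = -2s³ + (3/2)s² - 6s - 1.
Check: f(5) = -487/2. ✓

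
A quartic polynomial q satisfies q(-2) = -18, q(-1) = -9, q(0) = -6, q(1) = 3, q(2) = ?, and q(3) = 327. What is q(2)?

On equispaced nodes a degree-4 polynomial has vanishing fifth forward difference, so
  - q(-2) + 5·q(-1) - 10·q(0) + 10·q(1) - 5·q(2) + q(3) = 0.
Substituting the known values and solving for q(2):
  -5·q(2) = -390
  q(2) = 78.

78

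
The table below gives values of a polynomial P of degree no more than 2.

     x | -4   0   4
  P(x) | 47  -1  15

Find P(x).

Write P(x) = ax^2 + bx + c. Substituting each data point gives a linear system:
  16a - 4b + c = 47
  c = -1
  16a + 4b + c = 15
Solving the system yields a = 2, b = -4, c = -1.
So P(x) = 2x^2 - 4x - 1.
Check: P(-4) = 47. ✓

P(x) = 2x^2 - 4x - 1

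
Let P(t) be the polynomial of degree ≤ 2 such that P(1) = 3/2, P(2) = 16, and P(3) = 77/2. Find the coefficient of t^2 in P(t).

4

Write P(t) = at^2 + bt + c. Substituting each data point gives a linear system:
  a + b + c = 3/2
  4a + 2b + c = 16
  9a + 3b + c = 77/2
Solving the system yields a = 4, b = 5/2, c = -5.
So P(t) = 4t² + (5/2)t - 5.
The leading coefficient is 4.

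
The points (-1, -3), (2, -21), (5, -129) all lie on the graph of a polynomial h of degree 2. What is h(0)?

Write h(t) = at^2 + bt + c. Substituting each data point gives a linear system:
  a - b + c = -3
  4a + 2b + c = -21
  25a + 5b + c = -129
Solving the system yields a = -5, b = -1, c = 1.
So h(t) = -5t^2 - t + 1.
Then h(0) = 1.

1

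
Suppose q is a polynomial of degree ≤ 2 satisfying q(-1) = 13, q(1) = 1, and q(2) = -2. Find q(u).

Using the Lagrange interpolation formula with nodes -1, 1, 2:
  L_0(u) = (u - 1)(u - 2) / 6
  L_1(u) = (u + 1)(u - 2) / -2
  L_2(u) = (u + 1)(u - 1) / 3
Then q(u) = 13·L_0(u) + 1·L_1(u) - 2·L_2(u).
Expanding and collecting terms gives q(u) = u^2 - 6u + 6.
Check: q(-1) = 13. ✓

q(u) = u^2 - 6u + 6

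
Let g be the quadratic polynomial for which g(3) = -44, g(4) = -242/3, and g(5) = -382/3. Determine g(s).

Using the Lagrange interpolation formula with nodes 3, 4, 5:
  L_0(s) = (s - 4)(s - 5) / 2
  L_1(s) = (s - 3)(s - 5) / -1
  L_2(s) = (s - 3)(s - 4) / 2
Then g(s) = -44·L_0(s) - 242/3·L_1(s) - 382/3·L_2(s).
Expanding and collecting terms gives g(s) = -5s^2 - (5/3)s + 6.
Check: g(3) = -44. ✓

g(s) = -5s^2 - (5/3)s + 6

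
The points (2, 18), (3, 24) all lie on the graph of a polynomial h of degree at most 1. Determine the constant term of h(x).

6

Write h(x) = ax + b. Substituting each data point gives a linear system:
  2a + b = 18
  3a + b = 24
Solving the system yields a = 6, b = 6.
So h(x) = 6x + 6.
The constant term is 6.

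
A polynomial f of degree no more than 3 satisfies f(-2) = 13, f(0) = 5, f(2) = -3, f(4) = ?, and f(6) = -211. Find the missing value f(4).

-59

The 4 known points determine the degree-3 polynomial uniquely.
Write f(u) = au^3 + bu^2 + cu + d. Substituting each data point gives a linear system:
  -8a + 4b - 2c + d = 13
  d = 5
  8a + 4b + 2c + d = -3
  216a + 36b + 6c + d = -211
Solving the system yields a = -1, b = 0, c = 0, d = 5.
So f(u) = -u^3 + 5.
Then f(4) = -59.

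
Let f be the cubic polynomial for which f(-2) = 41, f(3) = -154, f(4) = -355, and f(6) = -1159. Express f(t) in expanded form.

Write f(t) = at^3 + bt^2 + ct + d. Substituting each data point gives a linear system:
  -8a + 4b - 2c + d = 41
  27a + 9b + 3c + d = -154
  64a + 16b + 4c + d = -355
  216a + 36b + 6c + d = -1159
Solving the system yields a = -5, b = -2, c = -2, d = 5.
So f(t) = -5t³ - 2t² - 2t + 5.
Check: f(6) = -1159. ✓

f(t) = -5t^3 - 2t^2 - 2t + 5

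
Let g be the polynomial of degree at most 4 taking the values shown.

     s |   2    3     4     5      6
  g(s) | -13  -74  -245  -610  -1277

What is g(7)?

-2378

Forward differences of the values at s = 2, 3, 4, 5, 6:
  g  : -13  -74  -245  -610  -1277
  Δ  : -61  -171  -365  -667
  Δ^2: -110  -194  -302
  Δ^3: -84  -108
  Δ^4: -24
The fourth differences are constant, confirming degree 4.
Interpolating (Newton forward form) and evaluating at s = 7 gives g(7) = -2378.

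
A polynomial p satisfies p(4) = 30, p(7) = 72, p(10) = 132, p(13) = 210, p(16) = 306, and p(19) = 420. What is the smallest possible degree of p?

2

Forward differences of the values at x = 4, 7, 10, 13, 16, 19:
  p  : 30  72  132  210  306  420
  Δ  : 42  60  78  96  114
  Δ^2: 18  18  18  18
  Δ^3: 0  0  0
  Δ^4: 0  0
  Δ^5: 0
The second differences are constant (18) and nonzero, while all higher differences vanish, so the minimal degree is 2.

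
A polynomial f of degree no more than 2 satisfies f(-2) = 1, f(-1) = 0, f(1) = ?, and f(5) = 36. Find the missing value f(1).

The 3 known points determine the degree-2 polynomial uniquely.
Write f(s) = as^2 + bs + c. Substituting each data point gives a linear system:
  4a - 2b + c = 1
  a - b + c = 0
  25a + 5b + c = 36
Solving the system yields a = 1, b = 2, c = 1.
So f(s) = s^2 + 2s + 1.
Then f(1) = 4.

4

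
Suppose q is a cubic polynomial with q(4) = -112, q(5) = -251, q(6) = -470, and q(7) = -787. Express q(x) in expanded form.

q(x) = -3x^3 + 5x^2 - x + 4

Using the Lagrange interpolation formula with nodes 4, 5, 6, 7:
  L_0(x) = (x - 5)(x - 6)(x - 7) / -6
  L_1(x) = (x - 4)(x - 6)(x - 7) / 2
  L_2(x) = (x - 4)(x - 5)(x - 7) / -2
  L_3(x) = (x - 4)(x - 5)(x - 6) / 6
Then q(x) = -112·L_0(x) - 251·L_1(x) - 470·L_2(x) - 787·L_3(x).
Expanding and collecting terms gives q(x) = -3x^3 + 5x^2 - x + 4.
Check: q(7) = -787. ✓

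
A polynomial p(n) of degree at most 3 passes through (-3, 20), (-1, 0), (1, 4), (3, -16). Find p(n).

Write p(n) = an^3 + bn^2 + cn + d. Substituting each data point gives a linear system:
  -27a + 9b - 3c + d = 20
  -a + b - c + d = 0
  a + b + c + d = 4
  27a + 9b + 3c + d = -16
Solving the system yields a = -1, b = 0, c = 3, d = 2.
So p(n) = -n³ + 3n + 2.
Check: p(3) = -16. ✓

p(n) = -n^3 + 3n + 2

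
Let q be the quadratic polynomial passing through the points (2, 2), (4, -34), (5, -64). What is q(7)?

-148

Using the Lagrange interpolation formula with nodes 2, 4, 5:
  L_0(x) = (x - 4)(x - 5) / 6
  L_1(x) = (x - 2)(x - 5) / -2
  L_2(x) = (x - 2)(x - 4) / 3
Then q(x) = 2·L_0(x) - 34·L_1(x) - 64·L_2(x).
Expanding and collecting terms gives q(x) = -4x² + 6x + 6.
Evaluating at x = 7: q(7) = -148.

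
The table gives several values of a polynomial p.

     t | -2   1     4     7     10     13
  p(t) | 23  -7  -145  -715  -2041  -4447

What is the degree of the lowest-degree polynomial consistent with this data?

Forward differences of the values at t = -2, 1, 4, 7, 10, 13:
  p  : 23  -7  -145  -715  -2041  -4447
  Δ  : -30  -138  -570  -1326  -2406
  Δ^2: -108  -432  -756  -1080
  Δ^3: -324  -324  -324
  Δ^4: 0  0
  Δ^5: 0
The third differences are constant (-324) and nonzero, while all higher differences vanish, so the minimal degree is 3.

3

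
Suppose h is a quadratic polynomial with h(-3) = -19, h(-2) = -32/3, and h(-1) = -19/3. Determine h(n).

h(n) = -2n^2 - (5/3)n - 6

Write h(n) = an^2 + bn + c. Substituting each data point gives a linear system:
  9a - 3b + c = -19
  4a - 2b + c = -32/3
  a - b + c = -19/3
Solving the system yields a = -2, b = -5/3, c = -6.
So h(n) = -2n^2 - (5/3)n - 6.
Check: h(-1) = -19/3. ✓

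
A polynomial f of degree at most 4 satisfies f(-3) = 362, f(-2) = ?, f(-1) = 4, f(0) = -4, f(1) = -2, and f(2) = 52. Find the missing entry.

76

On equispaced nodes a degree-4 polynomial has vanishing fifth forward difference, so
  - f(-3) + 5·f(-2) - 10·f(-1) + 10·f(0) - 5·f(1) + f(2) = 0.
Substituting the known values and solving for f(-2):
  5·f(-2) = 380
  f(-2) = 76.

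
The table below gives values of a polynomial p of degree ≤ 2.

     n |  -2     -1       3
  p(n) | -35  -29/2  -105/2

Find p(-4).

-112

Write p(n) = an^2 + bn + c. Substituting each data point gives a linear system:
  4a - 2b + c = -35
  a - b + c = -29/2
  9a + 3b + c = -105/2
Solving the system yields a = -6, b = 5/2, c = -6.
So p(n) = -6n^2 + (5/2)n - 6.
Then p(-4) = -112.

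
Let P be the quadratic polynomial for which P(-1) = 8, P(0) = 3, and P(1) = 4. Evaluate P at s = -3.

36

Write P(s) = as^2 + bs + c. Substituting each data point gives a linear system:
  a - b + c = 8
  c = 3
  a + b + c = 4
Solving the system yields a = 3, b = -2, c = 3.
So P(s) = 3s^2 - 2s + 3.
Then P(-3) = 36.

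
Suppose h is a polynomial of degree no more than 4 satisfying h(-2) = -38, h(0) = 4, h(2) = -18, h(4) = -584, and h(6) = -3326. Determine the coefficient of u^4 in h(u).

Write h(u) = au^4 + bu^3 + cu^2 + du + e. Substituting each data point gives a linear system:
  16a - 8b + 4c - 2d + e = -38
  e = 4
  16a + 8b + 4c + 2d + e = -18
  256a + 64b + 16c + 4d + e = -584
  1296a + 216b + 36c + 6d + e = -3326
Solving the system yields a = -3, b = 2, c = 4, d = -3, e = 4.
So h(u) = -3u^4 + 2u^3 + 4u^2 - 3u + 4.
The leading coefficient is -3.

-3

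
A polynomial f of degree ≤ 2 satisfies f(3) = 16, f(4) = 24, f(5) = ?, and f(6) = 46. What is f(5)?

34

The 3 known points determine the degree-2 polynomial uniquely.
Write f(t) = at^2 + bt + c. Substituting each data point gives a linear system:
  9a + 3b + c = 16
  16a + 4b + c = 24
  36a + 6b + c = 46
Solving the system yields a = 1, b = 1, c = 4.
So f(t) = t^2 + t + 4.
Then f(5) = 34.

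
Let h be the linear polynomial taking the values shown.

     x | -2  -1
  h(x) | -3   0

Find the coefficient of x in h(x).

Write h(x) = ax + b. Substituting each data point gives a linear system:
  -2a + b = -3
  -a + b = 0
Solving the system yields a = 3, b = 3.
So h(x) = 3x + 3.
The leading coefficient is 3.

3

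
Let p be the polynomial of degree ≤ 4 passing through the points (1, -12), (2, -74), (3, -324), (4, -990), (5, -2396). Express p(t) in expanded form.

p(t) = -4t^4 + 2t^3 - 6t^2 + 2t - 6

Using the Lagrange interpolation formula with nodes 1, 2, 3, 4, 5:
  L_0(t) = (t - 2)(t - 3)(t - 4)(t - 5) / 24
  L_1(t) = (t - 1)(t - 3)(t - 4)(t - 5) / -6
  L_2(t) = (t - 1)(t - 2)(t - 4)(t - 5) / 4
  L_3(t) = (t - 1)(t - 2)(t - 3)(t - 5) / -6
  L_4(t) = (t - 1)(t - 2)(t - 3)(t - 4) / 24
Then p(t) = -12·L_0(t) - 74·L_1(t) - 324·L_2(t) - 990·L_3(t) - 2396·L_4(t).
Expanding and collecting terms gives p(t) = -4t⁴ + 2t³ - 6t² + 2t - 6.
Check: p(1) = -12. ✓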